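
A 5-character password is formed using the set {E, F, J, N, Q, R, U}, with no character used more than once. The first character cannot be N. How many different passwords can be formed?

The first character has 7−1 = 6 choices (anything except N).
The remaining 4 characters are filled from the other 6 symbols without repetition: 6 × 5 × 4 × 3 = 360.
Total: 6 × 360 = 2160.

2160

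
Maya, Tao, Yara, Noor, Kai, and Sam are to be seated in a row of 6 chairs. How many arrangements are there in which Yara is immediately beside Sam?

Place the 4 others and the Yara-Sam pair as 5 objects in a line; the pair has 2 internal arrangements.
So the count is 2·(5)! = 240.

240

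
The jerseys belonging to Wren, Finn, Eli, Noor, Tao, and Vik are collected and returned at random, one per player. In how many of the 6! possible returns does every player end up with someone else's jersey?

This is the derangement count D_6: permutations of 6 items with no fixed point.
By inclusion–exclusion this is Σ_{j=0}^{6} (−1)^j C(6,j)·(6−j)!.
Computing: 720 − 720 + 360 − 120 + 30 − 6 + 1 = 265.

265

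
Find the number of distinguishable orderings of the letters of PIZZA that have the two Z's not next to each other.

36

There are 5!/(2!) = 60 arrangements of PIZZA in total.
Arrangements with the Z's together: treat ZZ as one letter, giving (4)! = 24.
Subtracting, 60 − 24 = 36 arrangements keep the Z's apart.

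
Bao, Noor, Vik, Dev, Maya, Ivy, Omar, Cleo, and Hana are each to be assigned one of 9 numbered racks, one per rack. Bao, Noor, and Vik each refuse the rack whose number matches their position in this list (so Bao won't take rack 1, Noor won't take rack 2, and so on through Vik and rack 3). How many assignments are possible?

256320

Let Aᵢ (for i ∈ {1, 2, 3}) be the placements that put person i in their forbidden rack. Any j of these fix j positions, leaving (9−j)! ways to fill the rest, and there are C(3,j) ways to pick which j.
By inclusion–exclusion, the number of valid placements is Σ_{j=0}^{3} (−1)^j C(3,j)·(9−j)!.
Computing: 362880 − 120960 + 15120 − 720 = 256320.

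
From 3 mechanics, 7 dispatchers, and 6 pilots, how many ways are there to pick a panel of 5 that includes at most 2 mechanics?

Split by how many mechanics are chosen (0 through 2).
Sum: C(3,0)·C(13,5) + C(3,1)·C(13,4) + C(3,2)·C(13,3) = 1287 + 2145 + 858 = 4290.

4290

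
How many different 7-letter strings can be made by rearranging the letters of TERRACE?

The 7 letters of TERRACE have repeats: E appearing twice and R appearing twice.
The number of distinct arrangements is 7!/(2!·2!) = 5040/4 = 1260.

1260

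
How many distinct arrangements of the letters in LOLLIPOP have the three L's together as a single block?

180

Treat the 3 copies of L as a single block. The multiset to arrange is then {LLL, I, O, O, P, P}, 6 items in all.
That gives (6)!/(2!·2!) = 180 arrangements.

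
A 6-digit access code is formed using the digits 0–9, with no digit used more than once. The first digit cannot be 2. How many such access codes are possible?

The first digit has 10−1 = 9 choices (anything except 2).
The remaining 5 digits are filled from the other 9 symbols without repetition: 9 × 8 × 7 × 6 × 5 = 15120.
Total: 9 × 15120 = 136080.

136080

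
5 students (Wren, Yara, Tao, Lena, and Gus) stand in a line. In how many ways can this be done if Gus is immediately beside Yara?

Glue Gus and Yara into one block (2 internal orders), leaving 4 units to arrange in a row.
So the count is 2·(4)! = 48.

48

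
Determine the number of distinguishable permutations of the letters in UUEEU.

UUEEU has 5 letters with E appearing twice and U appearing 3 times.
So there are 5! / (3!·2!) = 10 distinguishable arrangements.

10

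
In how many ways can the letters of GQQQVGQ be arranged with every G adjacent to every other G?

Treat the 2 copies of G as a single block. The multiset to arrange is then {GG, Q, Q, Q, Q, V}, 6 items in all.
That gives (6)!/(4!) = 30 arrangements.

30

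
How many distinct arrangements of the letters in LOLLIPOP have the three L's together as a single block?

180

Treat the 3 copies of L as a single block. The multiset to arrange is then {LLL, I, O, O, P, P}, 6 items in all.
That gives (6)!/(2!·2!) = 180 arrangements.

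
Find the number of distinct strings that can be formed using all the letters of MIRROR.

MIRROR has 6 letters with R appearing 3 times.
The number of distinct arrangements is 6!/(3!) = 720/6 = 120.

120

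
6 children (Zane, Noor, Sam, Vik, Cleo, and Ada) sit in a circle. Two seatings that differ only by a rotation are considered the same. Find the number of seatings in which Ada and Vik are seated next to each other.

48

Treat {Ada, Vik} as one unit (2 internal orders) and seat the resulting 5 units around the table: (4)! circular arrangements.
So 2 × (4)! = 2 × 24 = 48.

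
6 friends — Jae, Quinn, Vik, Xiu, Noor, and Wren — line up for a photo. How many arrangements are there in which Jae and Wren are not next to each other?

480

Of the 6! = 720 arrangements, those with Jae and Wren adjacent number 2 × 5! = 240 (treat the pair as a block with 2 internal orders).
Complementary counting: 720 − 240 = 480.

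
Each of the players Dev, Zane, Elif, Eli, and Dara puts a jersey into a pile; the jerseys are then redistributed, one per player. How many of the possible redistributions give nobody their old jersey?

Count assignments avoiding every fixed point. For any j of the 5 players fixed to their old jersey, the other 5−j can be arranged in (5−j)! ways.
By inclusion–exclusion this is Σ_{j=0}^{5} (−1)^j C(5,j)·(5−j)!.
Computing: 120 − 120 + 60 − 20 + 5 − 1 = 44.

44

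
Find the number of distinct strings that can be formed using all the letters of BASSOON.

1260

Letter multiplicities in BASSOON: A×1, B×1, N×1, O×2, S×2.
Dividing 7! = 5040 by 2!·2! = 4 for the repeated letters gives 1260.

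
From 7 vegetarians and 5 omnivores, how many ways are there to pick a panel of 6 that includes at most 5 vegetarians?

Split by how many vegetarians are chosen (0 through 5).
Sum: C(7,0)·C(5,6) + C(7,1)·C(5,5) + C(7,2)·C(5,4) + C(7,3)·C(5,3) + C(7,4)·C(5,2) + C(7,5)·C(5,1) = 0 + 7 + 105 + 350 + 350 + 105 = 917.

917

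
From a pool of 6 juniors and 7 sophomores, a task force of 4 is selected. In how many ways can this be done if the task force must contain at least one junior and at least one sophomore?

Total 4-person selections from all 13: C(13,4) = 715.
Selections missing a whole group: no juniors → C(7,4) = 35; no sophomores → C(6,4) = 15.
Both groups omitted at once is impossible, so 715 − 50 = 665.

665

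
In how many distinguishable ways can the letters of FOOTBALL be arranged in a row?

10080

Letter multiplicities in FOOTBALL: A×1, B×1, F×1, L×2, O×2, T×1.
Dividing 8! = 40320 by 2!·2! = 4 for the repeated letters gives 10080.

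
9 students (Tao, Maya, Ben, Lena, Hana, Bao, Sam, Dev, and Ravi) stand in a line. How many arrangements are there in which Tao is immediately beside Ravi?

80640

Glue Tao and Ravi into one block (2 internal orders), leaving 8 units to arrange in a row.
So the count is 2·(8)! = 80640.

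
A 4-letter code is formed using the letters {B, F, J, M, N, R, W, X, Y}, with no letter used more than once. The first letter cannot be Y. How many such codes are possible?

The first letter has 9−1 = 8 choices (anything except Y).
The remaining 3 letters are filled from the other 8 symbols without repetition: 8 × 7 × 6 = 336.
Total: 8 × 336 = 2688.

2688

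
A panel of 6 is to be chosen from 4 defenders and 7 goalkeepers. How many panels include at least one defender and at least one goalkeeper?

Total 6-person selections from all 11: C(11,6) = 462.
Subtract selections that omit an entire group: no defenders → C(7,6) = 7; no goalkeepers → C(4,6) = 0.
Both groups omitted at once is impossible, so 462 − 7 = 455.

455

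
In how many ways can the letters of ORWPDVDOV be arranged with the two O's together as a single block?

Treat the 2 copies of O as a single block. The multiset to arrange is then {OO, D, D, P, R, V, V, W}, 8 items in all.
That gives (8)!/(2!·2!) = 10080 arrangements.

10080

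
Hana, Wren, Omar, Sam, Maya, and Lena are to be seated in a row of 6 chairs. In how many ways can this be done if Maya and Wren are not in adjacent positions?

There are 6! = 720 arrangements in all. If Maya and Wren are adjacent, merging them into one block gives 2·(5)! = 240 arrangements.
Complementary counting: 720 − 240 = 480.

480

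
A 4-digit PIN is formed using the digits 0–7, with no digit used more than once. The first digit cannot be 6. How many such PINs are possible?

The first digit has 8−1 = 7 choices (anything except 6).
The remaining 3 digits are filled from the other 7 symbols without repetition: 7 × 6 × 5 = 210.
Total: 7 × 210 = 1470.

1470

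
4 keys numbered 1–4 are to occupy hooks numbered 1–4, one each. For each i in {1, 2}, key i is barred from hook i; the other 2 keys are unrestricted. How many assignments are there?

14

Let Aᵢ (for i ∈ {1, 2}) be the placements that put key i in its forbidden hook. Any j of these fix j positions, leaving (4−j)! ways to fill the rest, and there are C(2,j) ways to pick which j.
By inclusion–exclusion, the number of valid placements is Σ_{j=0}^{2} (−1)^j C(2,j)·(4−j)!.
Computing: 24 − 12 + 2 = 14.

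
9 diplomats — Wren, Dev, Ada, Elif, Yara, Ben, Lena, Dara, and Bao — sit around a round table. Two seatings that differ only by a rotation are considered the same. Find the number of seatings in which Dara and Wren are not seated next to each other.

30240

All circular seatings of 9 people number (8)! = 40320.
Those with Dara next to Wren: fuse the pair into one unit and seat 8 units around a circle — 2·(7)! = 10080.
Subtracting, 40320 − 10080 = 30240.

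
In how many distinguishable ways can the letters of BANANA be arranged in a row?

The 6 letters of BANANA have repeats: A appearing 3 times and N appearing twice.
Dividing 6! = 720 by 3!·2! = 12 for the repeated letters gives 60.

60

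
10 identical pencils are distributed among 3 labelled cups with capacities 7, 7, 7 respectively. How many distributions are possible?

Without the upper bounds there are C(12,2) = 66 ways to split 10 among 3 cups.
Subtract solutions that violate a single cap (substitute x_i' = x_i − (cap_i+1)): x_1 ≥ 8 gives C(4,2) = 6; x_2 ≥ 8 gives C(4,2) = 6; x_3 ≥ 8 gives C(4,2) = 6. Together 18.
No two caps can be exceeded simultaneously, so the pair terms are all 0.
By inclusion–exclusion the count is 66 − 18 + 0 = 48.

48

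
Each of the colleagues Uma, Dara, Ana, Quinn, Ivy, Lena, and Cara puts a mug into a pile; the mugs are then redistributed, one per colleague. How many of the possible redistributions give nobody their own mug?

Count assignments avoiding every fixed point. For any j of the 7 colleagues fixed to their own mug, the other 7−j can be arranged in (7−j)! ways.
By inclusion–exclusion this is Σ_{j=0}^{7} (−1)^j C(7,j)·(7−j)!.
Computing: 5040 − 5040 + 2520 − 840 + 210 − 42 + 7 − 1 = 1854.

1854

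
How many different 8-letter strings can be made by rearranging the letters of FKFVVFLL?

FKFVVFLL has 8 letters with F appearing 3 times, L appearing twice, and V appearing twice.
The number of distinct arrangements is 8!/(3!·2!·2!) = 40320/24 = 1680.

1680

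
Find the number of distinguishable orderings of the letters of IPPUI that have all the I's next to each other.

Treat the 2 copies of I as a single block. The multiset to arrange is then {II, P, P, U}, 4 items in all.
That gives (4)!/(2!) = 12 arrangements.

12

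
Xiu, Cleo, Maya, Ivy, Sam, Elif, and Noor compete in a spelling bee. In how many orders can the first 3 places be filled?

210

There are 7 choices for 1st place, 6 for 2nd, and 5 for 3rd.
That gives 7 × 6 × 5 = 210.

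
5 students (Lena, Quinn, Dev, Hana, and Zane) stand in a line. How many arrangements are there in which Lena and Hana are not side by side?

72

There are 5! = 120 arrangements in all. If Lena and Hana are adjacent, merging them into one block gives 2·(4)! = 48 arrangements.
So 120 − 48 = 72 arrangements keep them apart.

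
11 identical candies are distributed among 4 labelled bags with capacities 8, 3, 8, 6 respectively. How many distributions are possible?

190

Ignoring the caps, the number of non-negative solutions to x_1+…+x_4 = 11 is C(14,3) = 364.
Subtract solutions that violate a single cap (substitute x_i' = x_i − (cap_i+1)): x_1 ≥ 9 gives C(5,3) = 10; x_2 ≥ 4 gives C(10,3) = 120; x_3 ≥ 9 gives C(5,3) = 10; x_4 ≥ 7 gives C(7,3) = 35. Together 175.
Add back pairs where two caps are both exceeded: 0 + 0 + 0 + 0 + 1 + 0 = 1.
By inclusion–exclusion the count is 364 − 175 + 1 = 190.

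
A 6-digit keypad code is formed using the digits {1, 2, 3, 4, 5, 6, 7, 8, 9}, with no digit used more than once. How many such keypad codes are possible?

Choose and order 6 of the 9 symbols: the first digit has 9 options, the next 8, and so on down to 4.
9 × 8 × 7 × 6 × 5 × 4 = 60480.

60480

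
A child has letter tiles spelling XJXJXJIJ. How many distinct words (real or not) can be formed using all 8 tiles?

The 8 letters of XJXJXJIJ have repeats: J appearing 4 times and X appearing 3 times.
Dividing 8! = 40320 by 4!·3! = 144 for the repeated letters gives 280.

280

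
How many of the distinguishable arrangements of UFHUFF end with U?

20

Fix U in the last position and arrange the remaining 5 letters.
Those 5 letters have F appearing 3 times, giving (5)!/(3!) = 20.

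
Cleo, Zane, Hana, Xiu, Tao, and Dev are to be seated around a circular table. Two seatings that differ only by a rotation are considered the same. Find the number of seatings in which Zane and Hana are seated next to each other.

48

Treat {Zane, Hana} as one unit (2 internal orders) and seat the resulting 5 units around the table: (4)! circular arrangements.
So 2 × (4)! = 2 × 24 = 48.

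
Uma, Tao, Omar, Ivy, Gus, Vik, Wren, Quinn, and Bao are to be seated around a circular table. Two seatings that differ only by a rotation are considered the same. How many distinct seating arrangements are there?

40320

Around a circle, 9 distinct people have 9!/9 = (8)! = 40320 rotationally distinct seatings.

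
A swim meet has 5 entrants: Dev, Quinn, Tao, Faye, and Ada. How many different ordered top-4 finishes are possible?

120

There are 5 choices for 1st place, 4 for 2nd, and so on down to 2 for position 4.
That gives 5 × 4 × 3 × 2 = 120.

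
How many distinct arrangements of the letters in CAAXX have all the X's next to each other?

12

Treat the 2 copies of X as a single block. The multiset to arrange is then {XX, A, A, C}, 4 items in all.
That gives (4)!/(2!) = 12 arrangements.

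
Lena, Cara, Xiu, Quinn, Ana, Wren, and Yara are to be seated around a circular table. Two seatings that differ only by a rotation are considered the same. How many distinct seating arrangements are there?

Fix one person's seat to break rotational symmetry; the remaining 6 people can be arranged in (6)! = 720 ways.

720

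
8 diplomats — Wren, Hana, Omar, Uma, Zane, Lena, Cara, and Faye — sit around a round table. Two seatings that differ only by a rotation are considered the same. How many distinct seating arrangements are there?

Fix one person's seat to break rotational symmetry; the remaining 7 people can be arranged in (7)! = 5040 ways.

5040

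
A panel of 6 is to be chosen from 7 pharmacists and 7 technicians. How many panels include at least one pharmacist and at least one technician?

2989

Unrestricted: C(14,6) = 3003 ways to pick any 6 of the 14.
Selections missing a whole group: no pharmacists → C(7,6) = 7; no technicians → C(7,6) = 7.
Both groups omitted at once is impossible, so 3003 − 14 = 2989.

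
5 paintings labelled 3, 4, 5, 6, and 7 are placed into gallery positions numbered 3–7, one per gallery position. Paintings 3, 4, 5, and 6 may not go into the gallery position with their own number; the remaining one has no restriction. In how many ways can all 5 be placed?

Let Aᵢ (for 3 ≤ i ≤ 6) be the placements that put painting i in its forbidden gallery position. Any j of these fix j positions, leaving (5−j)! ways to fill the rest, and there are C(4,j) ways to pick which j.
By inclusion–exclusion, the number of valid placements is Σ_{j=0}^{4} (−1)^j C(4,j)·(5−j)!.
Computing: 120 − 96 + 36 − 8 + 1 = 53.

53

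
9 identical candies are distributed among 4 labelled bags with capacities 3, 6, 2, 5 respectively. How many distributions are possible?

61

By stars and bars, unrestricted non-negative solutions to x_1+…+x_4 = 9 number C(9+3,3) = 220.
Subtract solutions that violate a single cap (substitute x_i' = x_i − (cap_i+1)): x_1 ≥ 4 gives C(8,3) = 56; x_2 ≥ 7 gives C(5,3) = 10; x_3 ≥ 3 gives C(9,3) = 84; x_4 ≥ 6 gives C(6,3) = 20. Together 170.
Add back pairs where two caps are both exceeded: 0 + 10 + 0 + 0 + 0 + 1 = 11.
By inclusion–exclusion the count is 220 − 170 + 11 = 61.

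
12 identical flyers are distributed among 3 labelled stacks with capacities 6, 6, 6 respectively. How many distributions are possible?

28

Without the upper bounds there are C(14,2) = 91 ways to split 12 among 3 stacks.
Subtract solutions that violate a single cap (substitute x_i' = x_i − (cap_i+1)): x_1 ≥ 7 gives C(7,2) = 21; x_2 ≥ 7 gives C(7,2) = 21; x_3 ≥ 7 gives C(7,2) = 21. Together 63.
No two caps can be exceeded simultaneously, so the pair terms are all 0.
By inclusion–exclusion the count is 91 − 63 + 0 = 28.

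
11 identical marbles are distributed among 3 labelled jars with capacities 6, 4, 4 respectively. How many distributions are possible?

Ignoring the caps, the number of non-negative solutions to x_1+…+x_3 = 11 is C(13,2) = 78.
Subtract solutions that violate a single cap (substitute x_i' = x_i − (cap_i+1)): x_1 ≥ 7 gives C(6,2) = 15; x_2 ≥ 5 gives C(8,2) = 28; x_3 ≥ 5 gives C(8,2) = 28. Together 71.
Add back pairs where two caps are both exceeded: 0 + 0 + 3 = 3.
By inclusion–exclusion the count is 78 − 71 + 3 = 10.

10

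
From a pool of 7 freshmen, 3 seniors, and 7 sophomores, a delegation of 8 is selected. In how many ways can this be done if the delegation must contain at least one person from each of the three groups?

21217

Unrestricted: C(17,8) = 24310 ways to pick any 8 of the 17.
Selections missing a whole group: no freshmen → C(10,8) = 45; no seniors → C(14,8) = 3003; no sophomores → C(10,8) = 45.
Add back selections omitting two groups (i.e. drawn from a single group): C(7,8) + C(3,8) + C(7,8) = 0.
By inclusion–exclusion: 24310 − 3093 + 0 = 21217.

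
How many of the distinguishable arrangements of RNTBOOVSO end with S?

6720

With the last slot taken by S, it remains to arrange the other 8 letters (RNTBOOVO).
Those 8 letters have O appearing 3 times, giving (8)!/(3!) = 6720.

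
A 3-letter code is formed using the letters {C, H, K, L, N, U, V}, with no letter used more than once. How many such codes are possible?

210

This is a permutation of 3 out of 7: P(7,3) = 7!/4!.
That product is 7 × 6 × 5 = 210.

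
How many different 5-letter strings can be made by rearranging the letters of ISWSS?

20

Letter multiplicities in ISWSS: I×1, S×3, W×1.
So there are 5! / (3!) = 20 distinguishable arrangements.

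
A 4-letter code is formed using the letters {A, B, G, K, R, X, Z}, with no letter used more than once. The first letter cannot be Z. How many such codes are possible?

720

The first letter has 7−1 = 6 choices (anything except Z).
The remaining 3 letters are filled from the other 6 symbols without repetition: 6 × 5 × 4 = 120.
Total: 6 × 120 = 720.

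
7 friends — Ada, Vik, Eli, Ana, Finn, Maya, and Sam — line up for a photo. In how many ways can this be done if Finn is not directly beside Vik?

3600

There are 7! = 5040 arrangements in all. If Finn and Vik are adjacent, merging them into one block gives 2·(6)! = 1440 arrangements.
So 5040 − 1440 = 3600 arrangements keep them apart.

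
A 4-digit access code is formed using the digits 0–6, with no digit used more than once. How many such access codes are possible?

840

Choose and order 4 of the 7 symbols: the first digit has 7 options, the next 6, then 5, 4.
7 × 6 × 5 × 4 = 840.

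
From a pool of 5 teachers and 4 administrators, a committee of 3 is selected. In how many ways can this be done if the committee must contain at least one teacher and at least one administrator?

70

Total 3-person selections from all 9: C(9,3) = 84.
Subtract selections that omit an entire group: no teachers → C(4,3) = 4; no administrators → C(5,3) = 10.
Both groups omitted at once is impossible, so 84 − 14 = 70.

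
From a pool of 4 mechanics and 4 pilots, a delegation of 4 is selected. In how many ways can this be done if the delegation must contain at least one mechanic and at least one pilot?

68

With no constraint there are C(8,4) = 70 possible selections.
Subtract selections that omit an entire group: no mechanics → C(4,4) = 1; no pilots → C(4,4) = 1.
Both groups omitted at once is impossible, so 70 − 2 = 68.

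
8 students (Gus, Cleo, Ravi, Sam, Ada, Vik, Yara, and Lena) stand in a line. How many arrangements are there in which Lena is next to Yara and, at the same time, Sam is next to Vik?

2880

Treat {Lena,Yara} as one block (2 orders) and {Sam,Vik} as another (2 orders).
That leaves 6 units to arrange: 2 × 2 × 6! = 4 × 720 = 2880.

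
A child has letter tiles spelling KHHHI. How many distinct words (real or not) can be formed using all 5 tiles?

The 5 letters of KHHHI have repeats: H appearing 3 times.
So there are 5! / (3!) = 20 distinguishable arrangements.

20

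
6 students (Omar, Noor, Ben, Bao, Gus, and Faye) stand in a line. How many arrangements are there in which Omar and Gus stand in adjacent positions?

Glue Omar and Gus into one block (2 internal orders), leaving 5 units to arrange in a row.
That gives 2 × 5! = 2 × 120 = 240.

240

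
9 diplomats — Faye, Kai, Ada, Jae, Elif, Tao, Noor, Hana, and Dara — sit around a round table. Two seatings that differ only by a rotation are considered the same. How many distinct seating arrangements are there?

40320

Around a circle, 9 distinct people have 9!/9 = (8)! = 40320 rotationally distinct seatings.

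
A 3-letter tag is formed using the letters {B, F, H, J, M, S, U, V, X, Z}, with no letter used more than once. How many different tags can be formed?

With no repetition, fill the 3 letters in order: 10 choices, then 9, down to 8.
10 × 9 × 8 = 720.

720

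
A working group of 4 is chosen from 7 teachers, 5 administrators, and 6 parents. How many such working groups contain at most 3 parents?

3045

Split by how many parents are chosen (0 through 3).
Sum: C(6,0)·C(12,4) + C(6,1)·C(12,3) + C(6,2)·C(12,2) + C(6,3)·C(12,1) = 495 + 1320 + 990 + 240 = 3045.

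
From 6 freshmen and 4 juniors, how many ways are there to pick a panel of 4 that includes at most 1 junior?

95

Split by how many juniors are chosen (0 through 1).
Sum: C(4,0)·C(6,4) + C(4,1)·C(6,3) = 15 + 80 = 95.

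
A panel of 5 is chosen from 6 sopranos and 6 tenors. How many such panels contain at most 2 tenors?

Split by how many tenors are chosen (0 through 2).
Sum: C(6,0)·C(6,5) + C(6,1)·C(6,4) + C(6,2)·C(6,3) = 6 + 90 + 300 = 396.

396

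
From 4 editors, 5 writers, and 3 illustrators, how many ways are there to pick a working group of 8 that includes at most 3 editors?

425

Split by how many editors are chosen (0 through 3).
Sum: C(4,0)·C(8,8) + C(4,1)·C(8,7) + C(4,2)·C(8,6) + C(4,3)·C(8,5) = 1 + 32 + 168 + 224 = 425.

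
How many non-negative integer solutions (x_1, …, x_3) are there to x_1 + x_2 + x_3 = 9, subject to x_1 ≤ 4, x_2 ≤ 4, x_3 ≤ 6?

19

By stars and bars, unrestricted non-negative solutions to x_1+…+x_3 = 9 number C(9+2,2) = 55.
Subtract solutions that violate a single cap (substitute x_i' = x_i − (cap_i+1)): x_1 ≥ 5 gives C(6,2) = 15; x_2 ≥ 5 gives C(6,2) = 15; x_3 ≥ 7 gives C(4,2) = 6. Together 36.
No two caps can be exceeded simultaneously, so the pair terms are all 0.
By inclusion–exclusion the count is 55 − 36 + 0 = 19.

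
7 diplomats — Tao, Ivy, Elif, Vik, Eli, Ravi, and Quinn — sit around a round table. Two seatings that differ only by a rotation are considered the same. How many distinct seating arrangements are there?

Fix one person's seat to break rotational symmetry; the remaining 6 people can be arranged in (6)! = 720 ways.

720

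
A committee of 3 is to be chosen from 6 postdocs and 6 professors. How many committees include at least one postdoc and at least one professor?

With no constraint there are C(12,3) = 220 possible selections.
Selections missing a whole group: no postdocs → C(6,3) = 20; no professors → C(6,3) = 20.
Both groups omitted at once is impossible, so 220 − 40 = 180.

180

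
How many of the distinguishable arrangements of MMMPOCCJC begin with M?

Fix M in the first position and arrange the remaining 8 letters.
Those 8 letters have C appearing 3 times and M appearing twice, giving (8)!/(3!·2!) = 3360.

3360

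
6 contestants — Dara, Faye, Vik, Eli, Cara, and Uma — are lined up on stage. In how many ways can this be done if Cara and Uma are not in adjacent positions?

Of the 6! = 720 arrangements, those with Cara and Uma adjacent number 2 × 5! = 240 (treat the pair as a block with 2 internal orders).
So 720 − 240 = 480 arrangements keep them apart.

480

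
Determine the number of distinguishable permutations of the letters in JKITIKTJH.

22680

JKITIKTJH has 9 letters with I appearing twice, J appearing twice, K appearing twice, and T appearing twice.
The number of distinct arrangements is 9!/(2!·2!·2!·2!) = 362880/16 = 22680.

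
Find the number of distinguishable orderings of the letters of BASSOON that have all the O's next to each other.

Treat the 2 copies of O as a single block. The multiset to arrange is then {OO, A, B, N, S, S}, 6 items in all.
That gives (6)!/(2!) = 360 arrangements.

360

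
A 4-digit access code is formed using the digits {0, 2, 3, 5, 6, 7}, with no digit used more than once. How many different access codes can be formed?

With no repetition, fill the 4 digits in order: 6 choices, then 5, down to 3.
That product is 6 × 5 × 4 × 3 = 360.

360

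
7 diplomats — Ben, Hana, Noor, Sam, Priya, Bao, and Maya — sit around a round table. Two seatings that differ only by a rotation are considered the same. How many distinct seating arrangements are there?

720

Seat Ben anywhere (absorbing the rotational symmetry), then permute the other 6: (6)! = 720.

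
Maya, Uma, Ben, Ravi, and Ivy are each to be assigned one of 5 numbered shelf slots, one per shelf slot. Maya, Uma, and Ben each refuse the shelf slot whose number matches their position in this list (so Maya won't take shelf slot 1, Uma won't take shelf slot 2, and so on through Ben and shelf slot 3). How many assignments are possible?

Let Aᵢ (for i ∈ {1, 2, 3}) be the placements that put person i in their forbidden shelf slot. Any j of these fix j positions, leaving (5−j)! ways to fill the rest, and there are C(3,j) ways to pick which j.
By inclusion–exclusion, the number of valid placements is Σ_{j=0}^{3} (−1)^j C(3,j)·(5−j)!.
Computing: 120 − 72 + 18 − 2 = 64.

64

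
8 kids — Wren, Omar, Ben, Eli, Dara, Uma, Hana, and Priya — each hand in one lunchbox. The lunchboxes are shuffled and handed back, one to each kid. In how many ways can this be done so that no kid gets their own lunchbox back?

This is the derangement count D_8: permutations of 8 items with no fixed point.
By inclusion–exclusion this is Σ_{j=0}^{8} (−1)^j C(8,j)·(8−j)!.
Computing: 40320 − 40320 + 20160 − 6720 + 1680 − 336 + 56 − 8 + 1 = 14833.

14833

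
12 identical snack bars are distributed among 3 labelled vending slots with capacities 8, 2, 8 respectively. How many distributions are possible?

Without the upper bounds there are C(14,2) = 91 ways to split 12 among 3 vending slots.
Subtract solutions that violate a single cap (substitute x_i' = x_i − (cap_i+1)): x_1 ≥ 9 gives C(5,2) = 10; x_2 ≥ 3 gives C(11,2) = 55; x_3 ≥ 9 gives C(5,2) = 10. Together 75.
Add back pairs where two caps are both exceeded: 1 + 0 + 1 = 2.
By inclusion–exclusion the count is 91 − 75 + 2 = 18.

18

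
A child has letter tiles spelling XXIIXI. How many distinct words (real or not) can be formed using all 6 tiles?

XXIIXI has 6 letters with I appearing 3 times and X appearing 3 times.
The number of distinct arrangements is 6!/(3!·3!) = 720/36 = 20.

20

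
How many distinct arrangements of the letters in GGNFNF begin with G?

30

Fix G in the first position and arrange the remaining 5 letters.
Those 5 letters have F appearing twice and N appearing twice, giving (5)!/(2!·2!) = 30.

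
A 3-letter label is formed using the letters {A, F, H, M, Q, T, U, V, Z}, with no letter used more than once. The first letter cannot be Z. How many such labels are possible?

448

The first letter has 9−1 = 8 choices (anything except Z).
The remaining 2 letters are filled from the other 8 symbols without repetition: 8 × 7 = 56.
Total: 8 × 56 = 448.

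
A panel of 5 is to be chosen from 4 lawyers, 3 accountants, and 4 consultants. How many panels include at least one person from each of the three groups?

364

With no constraint there are C(11,5) = 462 possible selections.
Subtract selections that omit an entire group: no lawyers → C(7,5) = 21; no accountants → C(8,5) = 56; no consultants → C(7,5) = 21.
Add back selections omitting two groups (i.e. drawn from a single group): C(4,5) + C(3,5) + C(4,5) = 0.
By inclusion–exclusion: 462 − 98 + 0 = 364.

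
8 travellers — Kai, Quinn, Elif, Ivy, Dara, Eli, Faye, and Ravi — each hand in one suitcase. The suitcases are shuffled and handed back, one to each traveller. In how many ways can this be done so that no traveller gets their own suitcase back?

This is the derangement count D_8: permutations of 8 items with no fixed point.
By inclusion–exclusion this is Σ_{j=0}^{8} (−1)^j C(8,j)·(8−j)!.
Computing: 40320 − 40320 + 20160 − 6720 + 1680 − 336 + 56 − 8 + 1 = 14833.

14833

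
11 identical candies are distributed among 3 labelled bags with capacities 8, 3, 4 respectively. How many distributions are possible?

Without the upper bounds there are C(13,2) = 78 ways to split 11 among 3 bags.
Subtract solutions that violate a single cap (substitute x_i' = x_i − (cap_i+1)): x_1 ≥ 9 gives C(4,2) = 6; x_2 ≥ 4 gives C(9,2) = 36; x_3 ≥ 5 gives C(8,2) = 28. Together 70.
Add back pairs where two caps are both exceeded: 0 + 0 + 6 = 6.
By inclusion–exclusion the count is 78 − 70 + 6 = 14.

14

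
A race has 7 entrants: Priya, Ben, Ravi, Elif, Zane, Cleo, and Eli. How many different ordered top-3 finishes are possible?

210

There are 7 choices for 1st place, 6 for 2nd, and 5 for 3rd.
That gives 7 × 6 × 5 = 210.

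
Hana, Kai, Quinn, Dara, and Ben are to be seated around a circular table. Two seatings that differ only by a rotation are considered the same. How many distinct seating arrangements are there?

Seat Hana anywhere (absorbing the rotational symmetry), then permute the other 4: (4)! = 24.

24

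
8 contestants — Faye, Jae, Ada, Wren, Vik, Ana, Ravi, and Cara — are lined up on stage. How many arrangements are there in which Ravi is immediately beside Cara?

10080

Treat {Ravi, Cara} as a single unit. There are 7 units to order, and the pair itself can be ordered 2 ways.
So the count is 2·(7)! = 10080.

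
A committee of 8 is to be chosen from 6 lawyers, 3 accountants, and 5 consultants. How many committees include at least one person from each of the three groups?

2828

Unrestricted: C(14,8) = 3003 ways to pick any 8 of the 14.
Subtract selections that omit an entire group: no lawyers → C(8,8) = 1; no accountants → C(11,8) = 165; no consultants → C(9,8) = 9.
Add back selections omitting two groups (i.e. drawn from a single group): C(6,8) + C(3,8) + C(5,8) = 0.
By inclusion–exclusion: 3003 − 175 + 0 = 2828.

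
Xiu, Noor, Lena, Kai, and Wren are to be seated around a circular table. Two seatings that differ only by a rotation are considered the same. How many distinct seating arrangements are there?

Around a circle, 5 distinct people have 5!/5 = (4)! = 24 rotationally distinct seatings.

24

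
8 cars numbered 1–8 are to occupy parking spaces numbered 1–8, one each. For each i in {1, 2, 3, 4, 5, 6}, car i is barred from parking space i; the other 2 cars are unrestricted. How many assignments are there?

Let Aᵢ (for 1 ≤ i ≤ 6) be the placements that put car i in its forbidden parking space. Any j of these fix j positions, leaving (8−j)! ways to fill the rest, and there are C(6,j) ways to pick which j.
By inclusion–exclusion, the number of valid placements is Σ_{j=0}^{6} (−1)^j C(6,j)·(8−j)!.
Computing: 40320 − 30240 + 10800 − 2400 + 360 − 36 + 2 = 18806.

18806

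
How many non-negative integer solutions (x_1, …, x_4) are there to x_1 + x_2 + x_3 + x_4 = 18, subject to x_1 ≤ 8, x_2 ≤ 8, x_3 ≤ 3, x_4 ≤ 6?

By stars and bars, unrestricted non-negative solutions to x_1+…+x_4 = 18 number C(18+3,3) = 1330.
Subtract solutions that violate a single cap (substitute x_i' = x_i − (cap_i+1)): x_1 ≥ 9 gives C(12,3) = 220; x_2 ≥ 9 gives C(12,3) = 220; x_3 ≥ 4 gives C(17,3) = 680; x_4 ≥ 7 gives C(14,3) = 364. Together 1484.
Add back pairs where two caps are both exceeded: 1 + 56 + 10 + 56 + 10 + 120 = 253.
By inclusion–exclusion the count is 1330 − 1484 + 253 = 99.

99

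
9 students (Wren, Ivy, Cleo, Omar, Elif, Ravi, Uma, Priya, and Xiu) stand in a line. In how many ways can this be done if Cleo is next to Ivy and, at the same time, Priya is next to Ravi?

20160

Treat {Cleo,Ivy} as one block (2 orders) and {Priya,Ravi} as another (2 orders).
That leaves 7 units to arrange: 2 × 2 × 7! = 4 × 5040 = 20160.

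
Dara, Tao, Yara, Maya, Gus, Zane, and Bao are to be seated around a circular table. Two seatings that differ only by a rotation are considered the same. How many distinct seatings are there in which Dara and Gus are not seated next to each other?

Without the restriction there are (6)! = 720 seatings.
Those with Dara next to Gus: fuse the pair into one unit and seat 6 units around a circle — 2·(5)! = 240.
Subtracting, 720 − 240 = 480.

480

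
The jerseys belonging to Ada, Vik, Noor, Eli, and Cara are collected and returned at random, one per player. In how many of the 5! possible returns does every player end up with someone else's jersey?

Count assignments avoiding every fixed point. For any j of the 5 players fixed to their old jersey, the other 5−j can be arranged in (5−j)! ways.
By inclusion–exclusion this is Σ_{j=0}^{5} (−1)^j C(5,j)·(5−j)!.
Computing: 120 − 120 + 60 − 20 + 5 − 1 = 44.

44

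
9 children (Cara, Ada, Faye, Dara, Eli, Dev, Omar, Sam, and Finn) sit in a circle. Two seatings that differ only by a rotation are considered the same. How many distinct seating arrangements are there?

40320

Seat Cara anywhere (absorbing the rotational symmetry), then permute the other 8: (8)! = 40320.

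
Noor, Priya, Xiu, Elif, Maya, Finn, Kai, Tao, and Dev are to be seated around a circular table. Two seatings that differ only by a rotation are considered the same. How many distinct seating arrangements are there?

Seat Noor anywhere (absorbing the rotational symmetry), then permute the other 8: (8)! = 40320.

40320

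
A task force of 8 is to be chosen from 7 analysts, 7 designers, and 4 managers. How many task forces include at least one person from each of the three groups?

40425

Total 8-person selections from all 18: C(18,8) = 43758.
Selections missing a whole group: no analysts → C(11,8) = 165; no designers → C(11,8) = 165; no managers → C(14,8) = 3003.
Add back selections omitting two groups (i.e. drawn from a single group): C(7,8) + C(7,8) + C(4,8) = 0.
By inclusion–exclusion: 43758 − 3333 + 0 = 40425.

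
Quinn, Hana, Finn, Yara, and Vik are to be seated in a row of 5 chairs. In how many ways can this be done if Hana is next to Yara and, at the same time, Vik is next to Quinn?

Treat {Hana,Yara} as one block (2 orders) and {Vik,Quinn} as another (2 orders).
That leaves 3 units to arrange: 2 × 2 × 3! = 4 × 6 = 24.

24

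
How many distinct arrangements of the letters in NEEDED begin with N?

With the first slot taken by N, it remains to arrange the other 5 letters (EEDED).
Those 5 letters have D appearing twice and E appearing 3 times, giving (5)!/(3!·2!) = 10.

10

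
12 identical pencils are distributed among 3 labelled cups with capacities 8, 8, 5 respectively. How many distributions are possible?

Ignoring the caps, the number of non-negative solutions to x_1+…+x_3 = 12 is C(14,2) = 91.
Subtract solutions that violate a single cap (substitute x_i' = x_i − (cap_i+1)): x_1 ≥ 9 gives C(5,2) = 10; x_2 ≥ 9 gives C(5,2) = 10; x_3 ≥ 6 gives C(8,2) = 28. Together 48.
No two caps can be exceeded simultaneously, so the pair terms are all 0.
By inclusion–exclusion the count is 91 − 48 + 0 = 43.

43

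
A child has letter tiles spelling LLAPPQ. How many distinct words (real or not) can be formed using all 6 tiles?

180

Letter multiplicities in LLAPPQ: A×1, L×2, P×2, Q×1.
Dividing 6! = 720 by 2!·2! = 4 for the repeated letters gives 180.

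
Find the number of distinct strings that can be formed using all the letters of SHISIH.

90

Letter multiplicities in SHISIH: H×2, I×2, S×2.
Dividing 6! = 720 by 2!·2!·2! = 8 for the repeated letters gives 90.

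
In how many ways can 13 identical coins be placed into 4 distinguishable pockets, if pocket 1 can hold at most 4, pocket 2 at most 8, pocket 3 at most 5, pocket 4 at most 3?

Without the upper bounds there are C(16,3) = 560 ways to split 13 among 4 pockets.
Subtract solutions that violate a single cap (substitute x_i' = x_i − (cap_i+1)): x_1 ≥ 5 gives C(11,3) = 165; x_2 ≥ 9 gives C(7,3) = 35; x_3 ≥ 6 gives C(10,3) = 120; x_4 ≥ 4 gives C(12,3) = 220. Together 540.
Add back pairs where two caps are both exceeded: 0 + 10 + 35 + 0 + 1 + 20 = 66.
By inclusion–exclusion the count is 560 − 540 + 66 = 86.

86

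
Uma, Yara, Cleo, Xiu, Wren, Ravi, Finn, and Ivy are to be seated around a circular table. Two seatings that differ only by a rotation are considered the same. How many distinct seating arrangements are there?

Around a circle, 8 distinct people have 8!/8 = (7)! = 5040 rotationally distinct seatings.

5040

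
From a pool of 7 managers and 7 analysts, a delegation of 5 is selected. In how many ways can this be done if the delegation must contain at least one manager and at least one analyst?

Unrestricted: C(14,5) = 2002 ways to pick any 5 of the 14.
Selections missing a whole group: no managers → C(7,5) = 21; no analysts → C(7,5) = 21.
Both groups omitted at once is impossible, so 2002 − 42 = 1960.

1960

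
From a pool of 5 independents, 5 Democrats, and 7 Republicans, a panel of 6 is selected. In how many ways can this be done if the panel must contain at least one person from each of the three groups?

10325

With no constraint there are C(17,6) = 12376 possible selections.
Subtract selections that omit an entire group: no independents → C(12,6) = 924; no Democrats → C(12,6) = 924; no Republicans → C(10,6) = 210.
Add back selections omitting two groups (i.e. drawn from a single group): C(5,6) + C(5,6) + C(7,6) = 7.
By inclusion–exclusion: 12376 − 2058 + 7 = 10325.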